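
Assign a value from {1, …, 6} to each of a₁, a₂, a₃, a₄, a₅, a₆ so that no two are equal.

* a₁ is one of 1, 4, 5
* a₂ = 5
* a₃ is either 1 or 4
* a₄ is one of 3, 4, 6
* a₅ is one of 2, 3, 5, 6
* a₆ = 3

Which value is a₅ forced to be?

a₂ must be 5 (only option left). Eliminate 5 elsewhere: a₁, a₅.
a₆ must be 3 (only option left). Strike 3 from a₄, a₅.
The 4 still-open variables draw from only 4 values {1, 2, 4, 6}, so each is used; only a₅ can be 2, hence a₅ = 2.

2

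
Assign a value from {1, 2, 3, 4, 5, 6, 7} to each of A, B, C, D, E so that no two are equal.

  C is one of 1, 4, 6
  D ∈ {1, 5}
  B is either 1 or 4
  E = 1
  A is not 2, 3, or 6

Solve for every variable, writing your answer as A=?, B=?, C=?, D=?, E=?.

E must be 1 (only option left). Eliminate 1 elsewhere: A, B, C, D.
B has just one choice, so B = 4. So A, C can't be 4.
C has just one choice, so C = 6.
D has just one choice, so D = 5. Eliminate 5 elsewhere: A.
A must be 7 (only option left).

A=7, B=4, C=6, D=5, E=1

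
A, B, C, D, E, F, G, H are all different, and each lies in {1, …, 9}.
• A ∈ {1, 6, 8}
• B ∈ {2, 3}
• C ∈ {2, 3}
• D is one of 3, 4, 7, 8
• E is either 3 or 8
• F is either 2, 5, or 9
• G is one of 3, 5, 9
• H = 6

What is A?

1

H has just one choice, so H = 6. Strike 6 from A.
B and C between them cover only {2, 3} — a naked pair. Remove those values from D, E, F, G.
E must be 8 (only option left). Strike 8 from A, D.
So A = 1.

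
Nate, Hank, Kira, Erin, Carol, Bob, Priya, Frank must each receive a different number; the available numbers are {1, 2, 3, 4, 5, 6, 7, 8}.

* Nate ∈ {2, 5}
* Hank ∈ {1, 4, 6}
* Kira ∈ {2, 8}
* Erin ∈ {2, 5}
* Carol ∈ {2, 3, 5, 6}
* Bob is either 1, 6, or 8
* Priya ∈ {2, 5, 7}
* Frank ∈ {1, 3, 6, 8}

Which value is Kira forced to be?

8

The 8 variables together cover exactly {1, 2, 3, 4, 5, 6, 7, 8} — 8 values for 8 variables — and 4 appears only in Hank's list, so Hank = 4.
The 7 still-open variables draw from only 7 values {1, 2, 3, 5, 6, 7, 8}, so each is used; only Priya can be 7, hence Priya = 7.
Nate and Erin share exactly the 2 values {2, 5}; by pigeonhole those values go to them, so strike 2, 5 from Kira, Carol.
So Kira = 8.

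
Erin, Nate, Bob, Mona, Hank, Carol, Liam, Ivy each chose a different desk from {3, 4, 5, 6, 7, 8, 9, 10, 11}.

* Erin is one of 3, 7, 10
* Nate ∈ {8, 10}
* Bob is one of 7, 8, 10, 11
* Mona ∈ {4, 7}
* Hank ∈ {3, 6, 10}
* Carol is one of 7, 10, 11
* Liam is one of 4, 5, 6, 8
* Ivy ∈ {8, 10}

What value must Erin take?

3

The 8 variables together cover exactly {3, 4, 5, 6, 7, 8, 10, 11} — 8 values for 8 variables — and 5 appears only in Liam's list, so Liam = 5.
The 7 still-open variables draw from only 7 values {3, 4, 6, 7, 8, 10, 11}, so each is used; only Mona can be 4, hence Mona = 4.
Among the 6 still-open variables, 6 fits only Hank (and all 6 values in {3, 6, 7, 8, 10, 11} must be used), so Hank = 6.
The 5 still-open variables draw from only 5 values {3, 7, 8, 10, 11}, so each is used; only Erin can be 3, hence Erin = 3.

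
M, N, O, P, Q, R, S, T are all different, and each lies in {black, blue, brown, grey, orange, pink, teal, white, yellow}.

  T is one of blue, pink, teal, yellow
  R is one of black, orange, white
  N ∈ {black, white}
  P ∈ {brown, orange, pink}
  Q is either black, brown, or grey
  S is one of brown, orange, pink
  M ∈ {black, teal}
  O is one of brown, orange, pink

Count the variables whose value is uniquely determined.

2

O, P, S between them cover only {brown, orange, pink} — a naked triple. Remove those values from Q, R, T.
N and R between them cover only {black, white} — a naked pair. Remove those values from M, Q.
M must be teal (only option left). Remove teal from T.
Q has just one choice, so Q = grey.
Determined: M=teal, Q=grey. The other variables each still have more than one consistent value. That makes 2.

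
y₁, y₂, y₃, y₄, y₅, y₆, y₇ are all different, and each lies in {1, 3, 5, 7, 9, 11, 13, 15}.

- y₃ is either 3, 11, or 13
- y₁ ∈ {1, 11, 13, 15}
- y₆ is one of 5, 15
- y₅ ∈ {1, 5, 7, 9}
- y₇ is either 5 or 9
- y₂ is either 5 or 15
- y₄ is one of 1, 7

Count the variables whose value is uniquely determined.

y₂ and y₆ between them cover only {5, 15} — a naked pair. Remove those values from y₁, y₅, y₇.
y₇'s domain is down to {9}, so y₇ = 9. Remove 9 from y₅.
The 2 variables y₄ and y₅ are confined to {1, 7}, which locks those values in; drop them from y₁.
Determined: y₇=9. The other variables each still have more than one consistent value. That makes 1.

1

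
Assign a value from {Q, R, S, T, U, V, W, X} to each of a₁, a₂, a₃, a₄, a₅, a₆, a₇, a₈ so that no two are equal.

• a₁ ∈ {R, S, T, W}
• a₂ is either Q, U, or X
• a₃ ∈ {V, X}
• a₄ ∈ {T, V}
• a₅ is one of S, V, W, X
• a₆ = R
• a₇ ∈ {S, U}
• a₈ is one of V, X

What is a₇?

U

a₆ has just one choice, so a₆ = R. Eliminate R elsewhere: a₁.
The 7 still-open variables together cover exactly {Q, S, T, U, V, W, X} — 7 values for 7 variables — and Q appears only in a₂'s list, so a₂ = Q.
The 6 still-open variables draw from only 6 values {S, T, U, V, W, X}, so each is used; only a₇ can be U, hence a₇ = U.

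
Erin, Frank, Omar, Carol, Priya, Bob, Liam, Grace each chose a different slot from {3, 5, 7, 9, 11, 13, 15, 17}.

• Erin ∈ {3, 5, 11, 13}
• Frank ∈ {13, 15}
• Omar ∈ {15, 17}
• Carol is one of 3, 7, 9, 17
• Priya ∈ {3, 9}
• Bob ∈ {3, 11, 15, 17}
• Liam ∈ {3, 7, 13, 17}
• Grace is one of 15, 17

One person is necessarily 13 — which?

The 8 variables draw from only 8 values {3, 5, 7, 9, 11, 13, 15, 17}, so each is used; only Erin can be 5, hence Erin = 5.
The 7 still-open variables together cover exactly {3, 7, 9, 11, 13, 15, 17} — 7 values for 7 variables — and 11 appears only in Bob's list, so Bob = 11.
The 2 variables Omar and Grace are confined to {15, 17}, which locks those values in; drop them from Frank, Carol, Liam.
So 13 goes to Frank.

Frank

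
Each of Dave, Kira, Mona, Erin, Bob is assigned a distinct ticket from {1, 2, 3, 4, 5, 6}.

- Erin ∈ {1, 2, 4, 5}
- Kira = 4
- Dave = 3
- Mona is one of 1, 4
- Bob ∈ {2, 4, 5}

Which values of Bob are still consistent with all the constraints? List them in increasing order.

2, 5

Dave must be 3 (only option left).
Kira's domain is down to {4}, so Kira = 4. Eliminate 4 elsewhere: Mona, Erin, Bob.
Mona must be 1 (only option left). Strike 1 from Erin.
No further eliminations apply; Bob can still be any of 2, 5.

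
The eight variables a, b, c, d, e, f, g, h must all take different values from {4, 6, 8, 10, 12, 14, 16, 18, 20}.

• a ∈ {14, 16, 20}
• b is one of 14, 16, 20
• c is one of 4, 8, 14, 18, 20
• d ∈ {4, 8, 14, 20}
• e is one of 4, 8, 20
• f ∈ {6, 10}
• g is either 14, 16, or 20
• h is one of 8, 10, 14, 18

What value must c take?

The 8 variables draw from only 8 values {4, 6, 8, 10, 14, 16, 18, 20}, so each is used; only f can be 6, hence f = 6.
The 7 still-open variables together cover exactly {4, 8, 10, 14, 16, 18, 20} — 7 values for 7 variables — and 10 appears only in h's list, so h = 10.
Among the 6 still-open variables, 18 fits only c (and all 6 values in {4, 8, 14, 16, 18, 20} must be used), so c = 18.

18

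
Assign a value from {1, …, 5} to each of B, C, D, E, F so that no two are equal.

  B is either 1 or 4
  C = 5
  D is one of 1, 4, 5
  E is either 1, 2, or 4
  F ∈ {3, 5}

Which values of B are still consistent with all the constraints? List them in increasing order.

C's domain is down to {5}, so C = 5. So D, F can't be 5.
F's domain is down to {3}, so F = 3.
Among the 3 still-open variables, 2 fits only E (and all 3 values in {1, 2, 4} must be used), so E = 2.
No further eliminations apply; B can still be any of 1, 4.

1, 4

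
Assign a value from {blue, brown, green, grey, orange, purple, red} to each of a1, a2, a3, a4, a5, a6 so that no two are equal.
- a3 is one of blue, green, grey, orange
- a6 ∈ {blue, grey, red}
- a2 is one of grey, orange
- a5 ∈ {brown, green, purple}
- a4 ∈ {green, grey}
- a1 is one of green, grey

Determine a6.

a1 and a4 between them cover only {green, grey} — a naked pair. Remove those values from a2, a3, a5, a6.
a2 must be orange (only option left). Strike orange from a3.
That leaves a3 = blue. Remove blue from a6.
So a6 = red.

red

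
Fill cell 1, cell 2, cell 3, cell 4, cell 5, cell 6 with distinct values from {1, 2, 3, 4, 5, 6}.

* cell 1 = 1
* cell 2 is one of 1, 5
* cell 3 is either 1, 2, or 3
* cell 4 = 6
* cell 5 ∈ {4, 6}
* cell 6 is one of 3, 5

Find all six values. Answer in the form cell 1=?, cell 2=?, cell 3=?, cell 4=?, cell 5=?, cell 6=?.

cell 1=1, cell 2=5, cell 3=2, cell 4=6, cell 5=4, cell 6=3

cell 1's domain is down to {1}, so cell 1 = 1. Eliminate 1 elsewhere: cell 2, cell 3.
That leaves cell 2 = 5. Eliminate 5 elsewhere: cell 6.
cell 4 has just one choice, so cell 4 = 6. Remove 6 from cell 5.
cell 5 must be 4 (only option left).
cell 6 has just one choice, so cell 6 = 3. Eliminate 3 elsewhere: cell 3.
cell 3's domain is down to {2}, so cell 3 = 2.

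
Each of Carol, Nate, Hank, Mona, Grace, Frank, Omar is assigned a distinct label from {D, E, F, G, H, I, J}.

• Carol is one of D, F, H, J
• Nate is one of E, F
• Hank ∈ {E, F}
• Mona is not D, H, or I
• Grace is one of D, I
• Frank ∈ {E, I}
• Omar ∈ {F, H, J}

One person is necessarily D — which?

Grace

The 7 variables together cover exactly {D, E, F, G, H, I, J} — 7 values for 7 variables — and G appears only in Mona's list, so Mona = G.
The 2 variables Nate and Hank are confined to {E, F}, which locks those values in; drop them from Carol, Frank, Omar.
That leaves Frank = I. Strike I from Grace.
So D goes to Grace.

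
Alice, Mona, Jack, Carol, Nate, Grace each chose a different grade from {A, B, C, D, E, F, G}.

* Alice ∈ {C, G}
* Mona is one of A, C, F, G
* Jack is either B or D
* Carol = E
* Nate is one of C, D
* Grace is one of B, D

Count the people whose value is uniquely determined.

3

Carol has just one choice, so Carol = E.
Jack and Grace between them cover only {B, D} — a naked pair. Remove those values from Nate.
That leaves Nate = C. So Alice, Mona can't be C.
Alice's domain is down to {G}, so Alice = G. Strike G from Mona.
Determined: Alice=G, Carol=E, Nate=C. The other people each still have more than one consistent value. That makes 3.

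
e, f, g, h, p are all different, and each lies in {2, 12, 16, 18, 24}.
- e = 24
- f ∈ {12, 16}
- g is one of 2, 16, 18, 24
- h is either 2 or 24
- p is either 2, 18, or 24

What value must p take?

e's domain is down to {24}, so e = 24. Strike 24 from g, h, p.
That leaves h = 2. Eliminate 2 elsewhere: g, p.
So p = 18.

18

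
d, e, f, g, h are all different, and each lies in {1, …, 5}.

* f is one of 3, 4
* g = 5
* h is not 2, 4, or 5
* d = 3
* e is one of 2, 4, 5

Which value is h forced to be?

d has just one choice, so d = 3. Remove 3 from f, h.
So h = 1.

1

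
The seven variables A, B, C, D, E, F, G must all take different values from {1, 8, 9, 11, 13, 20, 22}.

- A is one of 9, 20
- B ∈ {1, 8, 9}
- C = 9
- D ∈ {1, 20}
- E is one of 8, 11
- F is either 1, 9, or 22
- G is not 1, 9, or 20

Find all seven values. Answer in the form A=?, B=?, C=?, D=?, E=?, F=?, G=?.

A=20, B=8, C=9, D=1, E=11, F=22, G=13

C's domain is down to {9}, so C = 9. Eliminate 9 elsewhere: A, B, F.
A has just one choice, so A = 20. Strike 20 from D.
That leaves D = 1. Strike 1 from B, F.
F has just one choice, so F = 22. Remove 22 from G.
That leaves B = 8. Eliminate 8 elsewhere: E, G.
E's domain is down to {11}, so E = 11. Remove 11 from G.
G must be 13 (only option left).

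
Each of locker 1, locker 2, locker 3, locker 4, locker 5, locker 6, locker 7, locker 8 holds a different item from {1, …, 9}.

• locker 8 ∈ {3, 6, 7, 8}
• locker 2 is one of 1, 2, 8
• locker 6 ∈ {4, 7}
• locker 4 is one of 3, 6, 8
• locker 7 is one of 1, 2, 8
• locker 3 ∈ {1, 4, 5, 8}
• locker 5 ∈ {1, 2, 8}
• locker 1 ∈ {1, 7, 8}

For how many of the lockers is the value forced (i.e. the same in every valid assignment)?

3

The 8 variables draw from only 8 values {1, 2, 3, 4, 5, 6, 7, 8}, so each is used; only locker 3 can be 5, hence locker 3 = 5.
Among the 7 still-open variables, 4 fits only locker 6 (and all 7 values in {1, 2, 3, 4, 6, 7, 8} must be used), so locker 6 = 4.
locker 2, locker 5, locker 7 between them cover only {1, 2, 8} — a naked triple. Remove those values from locker 1, locker 4, locker 8.
locker 1's domain is down to {7}, so locker 1 = 7. Remove 7 from locker 8.
Determined: locker 1=7, locker 3=5, locker 6=4. The other lockers each still have more than one consistent value. That makes 3.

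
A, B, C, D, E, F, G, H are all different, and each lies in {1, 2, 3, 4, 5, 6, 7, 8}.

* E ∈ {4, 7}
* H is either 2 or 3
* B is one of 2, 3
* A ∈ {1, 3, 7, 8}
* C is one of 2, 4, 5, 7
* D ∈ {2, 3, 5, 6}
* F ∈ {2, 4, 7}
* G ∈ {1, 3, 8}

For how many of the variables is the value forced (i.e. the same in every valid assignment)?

2

The 8 variables together cover exactly {1, 2, 3, 4, 5, 6, 7, 8} — 8 values for 8 variables — and 6 appears only in D's list, so D = 6.
The 7 still-open variables draw from only 7 values {1, 2, 3, 4, 5, 7, 8}, so each is used; only C can be 5, hence C = 5.
The 2 variables B and H are confined to {2, 3}, which locks those values in; drop them from A, F, G.
E and F share exactly the 2 values {4, 7}; by pigeonhole those values go to them, so strike 4, 7 from A.
Determined: C=5, D=6. The other variables each still have more than one consistent value. That makes 2.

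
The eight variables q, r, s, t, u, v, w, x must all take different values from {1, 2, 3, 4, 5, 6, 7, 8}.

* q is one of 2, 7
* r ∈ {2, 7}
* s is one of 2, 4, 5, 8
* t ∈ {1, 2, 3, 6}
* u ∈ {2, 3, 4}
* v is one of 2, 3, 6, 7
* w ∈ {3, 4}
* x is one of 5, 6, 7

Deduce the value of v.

The 8 variables together cover exactly {1, 2, 3, 4, 5, 6, 7, 8} — 8 values for 8 variables — and 1 appears only in t's list, so t = 1.
Among the 7 still-open variables, 8 fits only s (and all 7 values in {2, 3, 4, 5, 6, 7, 8} must be used), so s = 8.
Among the 6 still-open variables, 5 fits only x (and all 6 values in {2, 3, 4, 5, 6, 7} must be used), so x = 5.
The 5 still-open variables together cover exactly {2, 3, 4, 6, 7} — 5 values for 5 variables — and 6 appears only in v's list, so v = 6.

6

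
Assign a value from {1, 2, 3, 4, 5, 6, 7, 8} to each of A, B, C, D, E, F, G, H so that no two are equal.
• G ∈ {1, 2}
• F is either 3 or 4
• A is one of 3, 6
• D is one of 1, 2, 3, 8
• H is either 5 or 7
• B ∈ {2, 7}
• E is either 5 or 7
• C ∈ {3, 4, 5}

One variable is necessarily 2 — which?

The 8 variables draw from only 8 values {1, 2, 3, 4, 5, 6, 7, 8}, so each is used; only A can be 6, hence A = 6.
Among the 7 still-open variables, 8 fits only D (and all 7 values in {1, 2, 3, 4, 5, 7, 8} must be used), so D = 8.
Among the 6 still-open variables, 1 fits only G (and all 6 values in {1, 2, 3, 4, 5, 7} must be used), so G = 1.
The 5 still-open variables together cover exactly {2, 3, 4, 5, 7} — 5 values for 5 variables — and 2 appears only in B's list, so B = 2.

B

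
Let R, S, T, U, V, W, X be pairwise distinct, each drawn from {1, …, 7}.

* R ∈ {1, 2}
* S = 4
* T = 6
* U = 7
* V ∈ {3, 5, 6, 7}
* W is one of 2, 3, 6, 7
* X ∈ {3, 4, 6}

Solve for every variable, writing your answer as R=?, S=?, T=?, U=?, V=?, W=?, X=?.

R=1, S=4, T=6, U=7, V=5, W=2, X=3

S must be 4 (only option left). So X can't be 4.
T must be 6 (only option left). Eliminate 6 elsewhere: V, W, X.
That leaves U = 7. Remove 7 from V, W.
X must be 3 (only option left). So V, W can't be 3.
V has just one choice, so V = 5.
W's domain is down to {2}, so W = 2. So R can't be 2.
R's domain is down to {1}, so R = 1.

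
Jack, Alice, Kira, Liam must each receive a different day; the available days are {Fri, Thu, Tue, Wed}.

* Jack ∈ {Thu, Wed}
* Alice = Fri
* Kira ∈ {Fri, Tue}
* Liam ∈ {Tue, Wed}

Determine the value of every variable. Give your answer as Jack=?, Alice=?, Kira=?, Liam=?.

Alice must be Fri (only option left). So Kira can't be Fri.
Kira's domain is down to {Tue}, so Kira = Tue. Remove Tue from Liam.
Liam's domain is down to {Wed}, so Liam = Wed. Strike Wed from Jack.
Jack has just one choice, so Jack = Thu.

Jack=Thu, Alice=Fri, Kira=Tue, Liam=Wed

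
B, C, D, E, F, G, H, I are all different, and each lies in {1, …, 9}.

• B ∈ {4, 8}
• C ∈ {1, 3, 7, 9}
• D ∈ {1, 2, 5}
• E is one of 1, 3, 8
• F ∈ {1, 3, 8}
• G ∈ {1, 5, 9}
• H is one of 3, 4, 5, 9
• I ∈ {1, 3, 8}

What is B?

4

The 8 variables together cover exactly {1, 2, 3, 4, 5, 7, 8, 9} — 8 values for 8 variables — and 2 appears only in D's list, so D = 2.
The 7 still-open variables draw from only 7 values {1, 3, 4, 5, 7, 8, 9}, so each is used; only C can be 7, hence C = 7.
The 3 variables E, F, I are confined to {1, 3, 8}, which locks those values in; drop them from B, G, H.
So B = 4.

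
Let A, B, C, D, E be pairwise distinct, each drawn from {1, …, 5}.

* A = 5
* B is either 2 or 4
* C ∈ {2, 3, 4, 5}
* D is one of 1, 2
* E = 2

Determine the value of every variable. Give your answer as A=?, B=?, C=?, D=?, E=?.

A=5, B=4, C=3, D=1, E=2

A's domain is down to {5}, so A = 5. Strike 5 from C.
That leaves E = 2. Remove 2 from B, C, D.
B's domain is down to {4}, so B = 4. So C can't be 4.
C's domain is down to {3}, so C = 3.
D has just one choice, so D = 1.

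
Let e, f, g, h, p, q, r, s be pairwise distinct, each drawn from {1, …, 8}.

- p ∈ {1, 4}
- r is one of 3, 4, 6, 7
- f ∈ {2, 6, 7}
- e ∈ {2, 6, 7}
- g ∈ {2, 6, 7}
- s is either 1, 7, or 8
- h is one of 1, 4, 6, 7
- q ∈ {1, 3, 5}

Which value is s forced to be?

8

The 8 variables draw from only 8 values {1, 2, 3, 4, 5, 6, 7, 8}, so each is used; only q can be 5, hence q = 5.
The 7 still-open variables together cover exactly {1, 2, 3, 4, 6, 7, 8} — 7 values for 7 variables — and 3 appears only in r's list, so r = 3.
Among the 6 still-open variables, 8 fits only s (and all 6 values in {1, 2, 4, 6, 7, 8} must be used), so s = 8.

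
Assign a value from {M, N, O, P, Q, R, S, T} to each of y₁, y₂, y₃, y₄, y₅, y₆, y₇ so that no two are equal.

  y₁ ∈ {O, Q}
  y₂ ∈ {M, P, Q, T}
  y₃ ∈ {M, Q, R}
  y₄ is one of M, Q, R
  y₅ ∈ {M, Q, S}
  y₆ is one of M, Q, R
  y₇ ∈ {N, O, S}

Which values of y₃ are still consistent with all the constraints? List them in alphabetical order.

y₃, y₄, y₆ share exactly the 3 values {M, Q, R}; by pigeonhole those values go to them, so strike M, Q, R from y₁, y₂, y₅.
y₁ must be O (only option left). So y₇ can't be O.
y₅ has just one choice, so y₅ = S. Eliminate S elsewhere: y₇.
y₇'s domain is down to {N}, so y₇ = N.
No further eliminations apply; y₃ can still be any of M, Q, R.

M, Q, R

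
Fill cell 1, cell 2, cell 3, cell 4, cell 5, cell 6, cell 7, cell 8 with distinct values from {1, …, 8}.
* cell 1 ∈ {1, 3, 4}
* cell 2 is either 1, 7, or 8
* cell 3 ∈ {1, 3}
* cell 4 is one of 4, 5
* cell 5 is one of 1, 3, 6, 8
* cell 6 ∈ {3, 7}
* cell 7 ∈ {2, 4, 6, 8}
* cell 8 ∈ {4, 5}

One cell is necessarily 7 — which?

The 8 variables draw from only 8 values {1, 2, 3, 4, 5, 6, 7, 8}, so each is used; only cell 7 can be 2, hence cell 7 = 2.
Among the 7 still-open variables, 6 fits only cell 5 (and all 7 values in {1, 3, 4, 5, 6, 7, 8} must be used), so cell 5 = 6.
The 6 still-open variables together cover exactly {1, 3, 4, 5, 7, 8} — 6 values for 6 variables — and 8 appears only in cell 2's list, so cell 2 = 8.
Among the 5 still-open variables, 7 fits only cell 6 (and all 5 values in {1, 3, 4, 5, 7} must be used), so cell 6 = 7.

cell 6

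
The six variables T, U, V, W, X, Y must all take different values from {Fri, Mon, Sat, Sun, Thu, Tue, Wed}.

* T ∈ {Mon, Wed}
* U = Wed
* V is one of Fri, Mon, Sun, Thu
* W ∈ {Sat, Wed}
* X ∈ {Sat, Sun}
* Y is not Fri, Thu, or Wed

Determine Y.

Tue

U must be Wed (only option left). Strike Wed from T, W.
W has just one choice, so W = Sat. So X, Y can't be Sat.
That leaves X = Sun. Eliminate Sun elsewhere: V, Y.
T has just one choice, so T = Mon. Remove Mon from V, Y.
So Y = Tue.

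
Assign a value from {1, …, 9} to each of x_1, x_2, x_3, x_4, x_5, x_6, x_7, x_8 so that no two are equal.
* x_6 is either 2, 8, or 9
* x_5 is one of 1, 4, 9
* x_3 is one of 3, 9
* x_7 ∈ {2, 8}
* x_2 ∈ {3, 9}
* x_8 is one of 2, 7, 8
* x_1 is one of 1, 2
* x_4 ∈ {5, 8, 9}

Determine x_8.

7

The 8 variables draw from only 8 values {1, 2, 3, 4, 5, 7, 8, 9}, so each is used; only x_5 can be 4, hence x_5 = 4.
Among the 7 still-open variables, 1 fits only x_1 (and all 7 values in {1, 2, 3, 5, 7, 8, 9} must be used), so x_1 = 1.
The 6 still-open variables together cover exactly {2, 3, 5, 7, 8, 9} — 6 values for 6 variables — and 5 appears only in x_4's list, so x_4 = 5.
The 5 still-open variables together cover exactly {2, 3, 7, 8, 9} — 5 values for 5 variables — and 7 appears only in x_8's list, so x_8 = 7.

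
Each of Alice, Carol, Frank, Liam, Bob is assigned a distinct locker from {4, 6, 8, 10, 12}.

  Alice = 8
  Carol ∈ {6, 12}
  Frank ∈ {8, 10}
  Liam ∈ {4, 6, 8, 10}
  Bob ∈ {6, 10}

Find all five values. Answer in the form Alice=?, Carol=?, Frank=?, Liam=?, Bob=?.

Alice=8, Carol=12, Frank=10, Liam=4, Bob=6

Alice must be 8 (only option left). Strike 8 from Frank, Liam.
Frank has just one choice, so Frank = 10. So Liam, Bob can't be 10.
Bob's domain is down to {6}, so Bob = 6. So Carol, Liam can't be 6.
Carol must be 12 (only option left).
Liam's domain is down to {4}, so Liam = 4.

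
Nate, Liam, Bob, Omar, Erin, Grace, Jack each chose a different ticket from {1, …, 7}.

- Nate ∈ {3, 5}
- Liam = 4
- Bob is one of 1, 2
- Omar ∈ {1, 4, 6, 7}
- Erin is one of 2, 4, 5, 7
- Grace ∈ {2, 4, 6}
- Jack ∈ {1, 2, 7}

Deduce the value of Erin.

5

Liam must be 4 (only option left). Strike 4 from Omar, Erin, Grace.
The 6 still-open variables draw from only 6 values {1, 2, 3, 5, 6, 7}, so each is used; only Nate can be 3, hence Nate = 3.
The 5 still-open variables together cover exactly {1, 2, 5, 6, 7} — 5 values for 5 variables — and 5 appears only in Erin's list, so Erin = 5.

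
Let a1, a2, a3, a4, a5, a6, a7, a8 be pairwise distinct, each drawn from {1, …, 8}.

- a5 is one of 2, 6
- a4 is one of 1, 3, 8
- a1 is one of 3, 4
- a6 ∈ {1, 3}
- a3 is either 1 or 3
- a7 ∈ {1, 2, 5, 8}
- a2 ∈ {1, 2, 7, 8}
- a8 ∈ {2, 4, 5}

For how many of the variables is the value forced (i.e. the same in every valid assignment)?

4

Among the 8 variables, 6 fits only a5 (and all 8 values in {1, 2, 3, 4, 5, 6, 7, 8} must be used), so a5 = 6.
The 7 still-open variables together cover exactly {1, 2, 3, 4, 5, 7, 8} — 7 values for 7 variables — and 7 appears only in a2's list, so a2 = 7.
a3 and a6 share exactly the 2 values {1, 3}; by pigeonhole those values go to them, so strike 1, 3 from a1, a4, a7.
a1's domain is down to {4}, so a1 = 4. Remove 4 from a8.
a4's domain is down to {8}, so a4 = 8. So a7 can't be 8.
Determined: a1=4, a2=7, a4=8, a5=6. The other variables each still have more than one consistent value. That makes 4.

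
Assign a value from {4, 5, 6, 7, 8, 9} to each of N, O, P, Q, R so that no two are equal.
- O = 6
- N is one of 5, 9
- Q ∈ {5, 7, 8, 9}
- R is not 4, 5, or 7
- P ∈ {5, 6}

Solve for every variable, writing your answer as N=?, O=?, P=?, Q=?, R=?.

N=9, O=6, P=5, Q=7, R=8

O must be 6 (only option left). So P, R can't be 6.
P must be 5 (only option left). Eliminate 5 elsewhere: N, Q.
N has just one choice, so N = 9. Remove 9 from Q, R.
R has just one choice, so R = 8. So Q can't be 8.
Q has just one choice, so Q = 7.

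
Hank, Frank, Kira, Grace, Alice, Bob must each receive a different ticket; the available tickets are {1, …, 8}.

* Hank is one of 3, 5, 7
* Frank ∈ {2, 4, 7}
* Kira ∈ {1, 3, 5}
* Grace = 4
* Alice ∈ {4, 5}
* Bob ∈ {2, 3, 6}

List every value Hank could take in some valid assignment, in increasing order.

3, 7

Grace's domain is down to {4}, so Grace = 4. Remove 4 from Frank, Alice.
Alice's domain is down to {5}, so Alice = 5. Strike 5 from Hank, Kira.
No further eliminations apply; Hank can still be any of 3, 7.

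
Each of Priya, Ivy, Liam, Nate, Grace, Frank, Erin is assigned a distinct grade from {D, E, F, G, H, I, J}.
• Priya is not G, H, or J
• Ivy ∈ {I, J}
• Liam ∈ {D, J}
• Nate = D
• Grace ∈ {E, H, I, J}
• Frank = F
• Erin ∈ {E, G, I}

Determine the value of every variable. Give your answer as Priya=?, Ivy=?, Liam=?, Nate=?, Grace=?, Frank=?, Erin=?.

Nate must be D (only option left). So Priya, Liam can't be D.
Frank has just one choice, so Frank = F. So Priya can't be F.
Liam must be J (only option left). Remove J from Ivy, Grace.
Ivy's domain is down to {I}, so Ivy = I. Strike I from Priya, Grace, Erin.
Priya has just one choice, so Priya = E. So Grace, Erin can't be E.
Grace has just one choice, so Grace = H.
That leaves Erin = G.

Priya=E, Ivy=I, Liam=J, Nate=D, Grace=H, Frank=F, Erin=G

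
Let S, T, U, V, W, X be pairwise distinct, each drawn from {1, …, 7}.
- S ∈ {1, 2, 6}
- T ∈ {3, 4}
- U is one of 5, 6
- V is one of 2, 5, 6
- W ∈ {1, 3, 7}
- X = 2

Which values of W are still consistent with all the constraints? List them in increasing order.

X must be 2 (only option left). Eliminate 2 elsewhere: S, V.
U and V between them cover only {5, 6} — a naked pair. Remove those values from S.
That leaves S = 1. Eliminate 1 elsewhere: W.
No further eliminations apply; W can still be any of 3, 7.

3, 7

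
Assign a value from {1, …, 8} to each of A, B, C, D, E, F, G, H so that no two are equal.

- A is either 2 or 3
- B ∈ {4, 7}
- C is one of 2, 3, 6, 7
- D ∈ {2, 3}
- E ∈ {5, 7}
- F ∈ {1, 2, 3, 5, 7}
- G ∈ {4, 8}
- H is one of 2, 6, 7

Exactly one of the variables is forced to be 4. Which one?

B

The 8 variables draw from only 8 values {1, 2, 3, 4, 5, 6, 7, 8}, so each is used; only F can be 1, hence F = 1.
The 7 still-open variables together cover exactly {2, 3, 4, 5, 6, 7, 8} — 7 values for 7 variables — and 5 appears only in E's list, so E = 5.
The 6 still-open variables draw from only 6 values {2, 3, 4, 6, 7, 8}, so each is used; only G can be 8, hence G = 8.
Among the 5 still-open variables, 4 fits only B (and all 5 values in {2, 3, 4, 6, 7} must be used), so B = 4.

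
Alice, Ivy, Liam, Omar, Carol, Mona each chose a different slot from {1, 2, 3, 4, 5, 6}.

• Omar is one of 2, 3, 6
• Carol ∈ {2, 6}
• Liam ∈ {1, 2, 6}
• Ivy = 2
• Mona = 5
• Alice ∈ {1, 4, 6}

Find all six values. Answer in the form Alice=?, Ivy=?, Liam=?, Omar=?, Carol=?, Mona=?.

Ivy's domain is down to {2}, so Ivy = 2. So Liam, Omar, Carol can't be 2.
That leaves Carol = 6. Remove 6 from Alice, Liam, Omar.
Mona must be 5 (only option left).
Liam has just one choice, so Liam = 1. So Alice can't be 1.
Omar must be 3 (only option left).
That leaves Alice = 4.

Alice=4, Ivy=2, Liam=1, Omar=3, Carol=6, Mona=5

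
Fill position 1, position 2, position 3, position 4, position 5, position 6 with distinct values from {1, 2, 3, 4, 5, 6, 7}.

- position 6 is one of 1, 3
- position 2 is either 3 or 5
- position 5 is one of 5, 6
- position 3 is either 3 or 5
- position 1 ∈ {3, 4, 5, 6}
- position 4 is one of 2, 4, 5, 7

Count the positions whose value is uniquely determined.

position 2 and position 3 between them cover only {3, 5} — a naked pair. Remove those values from position 1, position 4, position 5, position 6.
position 5 has just one choice, so position 5 = 6. Remove 6 from position 1.
That leaves position 6 = 1.
position 1's domain is down to {4}, so position 1 = 4. Strike 4 from position 4.
Determined: position 1=4, position 5=6, position 6=1. The other positions each still have more than one consistent value. That makes 3.

3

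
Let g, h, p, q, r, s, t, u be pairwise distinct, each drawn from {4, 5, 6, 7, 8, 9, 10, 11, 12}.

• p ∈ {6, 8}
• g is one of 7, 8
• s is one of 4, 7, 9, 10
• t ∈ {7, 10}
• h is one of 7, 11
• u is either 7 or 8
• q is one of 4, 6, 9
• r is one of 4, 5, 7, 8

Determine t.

10

The 8 variables draw from only 8 values {4, 5, 6, 7, 8, 9, 10, 11}, so each is used; only r can be 5, hence r = 5.
The 7 still-open variables together cover exactly {4, 6, 7, 8, 9, 10, 11} — 7 values for 7 variables — and 11 appears only in h's list, so h = 11.
g and u between them cover only {7, 8} — a naked pair. Remove those values from p, s, t.
So t = 10.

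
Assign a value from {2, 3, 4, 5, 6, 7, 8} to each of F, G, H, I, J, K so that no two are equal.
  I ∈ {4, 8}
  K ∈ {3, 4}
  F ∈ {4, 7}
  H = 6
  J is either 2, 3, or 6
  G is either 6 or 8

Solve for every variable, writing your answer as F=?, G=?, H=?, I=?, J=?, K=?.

H's domain is down to {6}, so H = 6. Eliminate 6 elsewhere: G, J.
G's domain is down to {8}, so G = 8. Remove 8 from I.
I has just one choice, so I = 4. Remove 4 from F, K.
K must be 3 (only option left). Strike 3 from J.
F has just one choice, so F = 7.
That leaves J = 2.

F=7, G=8, H=6, I=4, J=2, K=3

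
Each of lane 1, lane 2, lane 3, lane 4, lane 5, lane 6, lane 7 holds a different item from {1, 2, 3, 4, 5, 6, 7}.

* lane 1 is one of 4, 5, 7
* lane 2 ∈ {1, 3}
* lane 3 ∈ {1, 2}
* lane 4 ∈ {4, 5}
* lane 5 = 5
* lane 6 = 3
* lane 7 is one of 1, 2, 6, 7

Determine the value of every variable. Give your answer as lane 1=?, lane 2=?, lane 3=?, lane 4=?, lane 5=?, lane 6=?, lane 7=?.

lane 1=7, lane 2=1, lane 3=2, lane 4=4, lane 5=5, lane 6=3, lane 7=6

lane 5 has just one choice, so lane 5 = 5. Strike 5 from lane 1, lane 4.
That leaves lane 6 = 3. Eliminate 3 elsewhere: lane 2.
lane 2 must be 1 (only option left). Strike 1 from lane 3, lane 7.
lane 3 must be 2 (only option left). So lane 7 can't be 2.
lane 4's domain is down to {4}, so lane 4 = 4. Strike 4 from lane 1.
lane 1's domain is down to {7}, so lane 1 = 7. Remove 7 from lane 7.
lane 7 has just one choice, so lane 7 = 6.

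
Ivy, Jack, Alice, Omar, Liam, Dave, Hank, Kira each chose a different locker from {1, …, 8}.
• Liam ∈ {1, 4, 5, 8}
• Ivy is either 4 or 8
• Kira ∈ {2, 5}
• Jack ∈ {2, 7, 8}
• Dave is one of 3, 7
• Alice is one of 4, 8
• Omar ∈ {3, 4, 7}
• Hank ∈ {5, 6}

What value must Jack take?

The 8 variables draw from only 8 values {1, 2, 3, 4, 5, 6, 7, 8}, so each is used; only Liam can be 1, hence Liam = 1.
The 7 still-open variables draw from only 7 values {2, 3, 4, 5, 6, 7, 8}, so each is used; only Hank can be 6, hence Hank = 6.
Among the 6 still-open variables, 5 fits only Kira (and all 6 values in {2, 3, 4, 5, 7, 8} must be used), so Kira = 5.
Among the 5 still-open variables, 2 fits only Jack (and all 5 values in {2, 3, 4, 7, 8} must be used), so Jack = 2.

2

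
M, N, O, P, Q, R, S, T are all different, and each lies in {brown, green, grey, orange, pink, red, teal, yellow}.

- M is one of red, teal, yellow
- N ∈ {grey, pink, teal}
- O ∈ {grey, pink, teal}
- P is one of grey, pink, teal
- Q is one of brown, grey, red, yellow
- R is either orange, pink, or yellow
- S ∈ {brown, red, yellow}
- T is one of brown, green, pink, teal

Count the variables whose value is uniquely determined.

2

Among the 8 variables, green fits only T (and all 8 values in {brown, green, grey, orange, pink, red, teal, yellow} must be used), so T = green.
Among the 7 still-open variables, orange fits only R (and all 7 values in {brown, grey, orange, pink, red, teal, yellow} must be used), so R = orange.
The 3 variables N, O, P are confined to {grey, pink, teal}, which locks those values in; drop them from M, Q.
Determined: R=orange, T=green. The other variables each still have more than one consistent value. That makes 2.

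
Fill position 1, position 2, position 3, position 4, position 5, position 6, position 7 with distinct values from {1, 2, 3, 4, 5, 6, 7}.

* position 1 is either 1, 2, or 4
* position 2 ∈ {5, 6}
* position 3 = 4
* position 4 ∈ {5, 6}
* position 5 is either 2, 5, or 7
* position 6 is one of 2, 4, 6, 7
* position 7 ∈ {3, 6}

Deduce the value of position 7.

3

position 3 must be 4 (only option left). Strike 4 from position 1, position 6.
The 6 still-open variables draw from only 6 values {1, 2, 3, 5, 6, 7}, so each is used; only position 1 can be 1, hence position 1 = 1.
The 5 still-open variables draw from only 5 values {2, 3, 5, 6, 7}, so each is used; only position 7 can be 3, hence position 7 = 3.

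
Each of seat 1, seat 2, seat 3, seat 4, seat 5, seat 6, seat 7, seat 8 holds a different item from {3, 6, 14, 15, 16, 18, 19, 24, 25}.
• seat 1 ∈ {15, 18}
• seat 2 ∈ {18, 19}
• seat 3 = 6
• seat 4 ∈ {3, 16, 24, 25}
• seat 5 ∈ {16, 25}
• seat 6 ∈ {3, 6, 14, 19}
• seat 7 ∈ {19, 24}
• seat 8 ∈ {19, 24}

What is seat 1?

15

seat 3's domain is down to {6}, so seat 3 = 6. Strike 6 from seat 6.
seat 7 and seat 8 share exactly the 2 values {19, 24}; by pigeonhole those values go to them, so strike 19, 24 from seat 2, seat 4, seat 6.
seat 2 has just one choice, so seat 2 = 18. Strike 18 from seat 1.
So seat 1 = 15.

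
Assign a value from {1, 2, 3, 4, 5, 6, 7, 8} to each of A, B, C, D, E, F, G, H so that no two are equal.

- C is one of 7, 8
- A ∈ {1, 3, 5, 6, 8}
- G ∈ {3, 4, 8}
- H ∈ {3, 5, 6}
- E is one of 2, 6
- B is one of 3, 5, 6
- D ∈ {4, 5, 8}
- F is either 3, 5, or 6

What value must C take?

Among the 8 variables, 1 fits only A (and all 8 values in {1, 2, 3, 4, 5, 6, 7, 8} must be used), so A = 1.
The 7 still-open variables draw from only 7 values {2, 3, 4, 5, 6, 7, 8}, so each is used; only E can be 2, hence E = 2.
Among the 6 still-open variables, 7 fits only C (and all 6 values in {3, 4, 5, 6, 7, 8} must be used), so C = 7.

7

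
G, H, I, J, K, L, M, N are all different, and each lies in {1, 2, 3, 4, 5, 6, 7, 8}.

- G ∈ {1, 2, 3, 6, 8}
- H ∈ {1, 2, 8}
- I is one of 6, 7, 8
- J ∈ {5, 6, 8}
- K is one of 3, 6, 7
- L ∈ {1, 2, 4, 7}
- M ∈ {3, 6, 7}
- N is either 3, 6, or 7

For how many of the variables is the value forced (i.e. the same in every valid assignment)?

The 8 variables draw from only 8 values {1, 2, 3, 4, 5, 6, 7, 8}, so each is used; only L can be 4, hence L = 4.
The 7 still-open variables together cover exactly {1, 2, 3, 5, 6, 7, 8} — 7 values for 7 variables — and 5 appears only in J's list, so J = 5.
K, M, N share exactly the 3 values {3, 6, 7}; by pigeonhole those values go to them, so strike 3, 6, 7 from G, I.
I's domain is down to {8}, so I = 8. Strike 8 from G, H.
Determined: I=8, J=5, L=4. The other variables each still have more than one consistent value. That makes 3.

3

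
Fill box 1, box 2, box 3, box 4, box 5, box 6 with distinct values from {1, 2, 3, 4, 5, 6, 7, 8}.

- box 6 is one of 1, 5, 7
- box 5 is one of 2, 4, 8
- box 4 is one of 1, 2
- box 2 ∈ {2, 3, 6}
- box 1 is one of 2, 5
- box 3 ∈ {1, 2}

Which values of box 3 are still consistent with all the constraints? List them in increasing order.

1, 2

box 3 and box 4 between them cover only {1, 2} — a naked pair. Remove those values from box 1, box 2, box 5, box 6.
box 1 must be 5 (only option left). Remove 5 from box 6.
box 6's domain is down to {7}, so box 6 = 7.
No further eliminations apply; box 3 can still be any of 1, 2.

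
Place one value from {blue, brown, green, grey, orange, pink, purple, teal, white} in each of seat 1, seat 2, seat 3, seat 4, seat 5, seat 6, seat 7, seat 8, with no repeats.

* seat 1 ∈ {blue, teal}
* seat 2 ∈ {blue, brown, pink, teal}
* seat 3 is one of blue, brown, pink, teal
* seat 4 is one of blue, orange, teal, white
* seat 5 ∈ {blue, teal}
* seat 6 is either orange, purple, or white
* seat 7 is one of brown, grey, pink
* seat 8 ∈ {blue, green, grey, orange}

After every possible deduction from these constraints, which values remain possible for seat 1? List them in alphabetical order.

blue, teal

The 2 variables seat 1 and seat 5 are confined to {blue, teal}, which locks those values in; drop them from seat 2, seat 3, seat 4, seat 8.
seat 2 and seat 3 between them cover only {brown, pink} — a naked pair. Remove those values from seat 7.
seat 7's domain is down to {grey}, so seat 7 = grey. Eliminate grey elsewhere: seat 8.
No further eliminations apply; seat 1 can still be any of blue, teal.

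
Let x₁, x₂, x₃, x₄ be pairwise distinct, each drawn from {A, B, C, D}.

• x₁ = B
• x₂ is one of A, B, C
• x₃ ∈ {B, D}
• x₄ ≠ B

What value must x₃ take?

D

x₁ must be B (only option left). Eliminate B elsewhere: x₂, x₃.
So x₃ = D.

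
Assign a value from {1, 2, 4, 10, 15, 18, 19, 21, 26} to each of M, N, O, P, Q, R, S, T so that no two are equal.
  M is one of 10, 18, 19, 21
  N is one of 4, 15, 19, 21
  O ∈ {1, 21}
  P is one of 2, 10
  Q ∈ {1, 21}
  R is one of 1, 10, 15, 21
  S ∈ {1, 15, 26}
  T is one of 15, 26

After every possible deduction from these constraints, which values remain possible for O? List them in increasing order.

The 2 variables O and Q are confined to {1, 21}, which locks those values in; drop them from M, N, R, S.
S and T share exactly the 2 values {15, 26}; by pigeonhole those values go to them, so strike 15, 26 from N, R.
R's domain is down to {10}, so R = 10. Strike 10 from M, P.
P has just one choice, so P = 2.
No further eliminations apply; O can still be any of 1, 21.

1, 21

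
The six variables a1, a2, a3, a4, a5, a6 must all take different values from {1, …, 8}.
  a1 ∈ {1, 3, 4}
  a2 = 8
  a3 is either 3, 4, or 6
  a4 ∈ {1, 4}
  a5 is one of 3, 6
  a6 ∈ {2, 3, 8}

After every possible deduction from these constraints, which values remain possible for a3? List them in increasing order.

3, 4, 6

a2's domain is down to {8}, so a2 = 8. Eliminate 8 elsewhere: a6.
The 5 still-open variables together cover exactly {1, 2, 3, 4, 6} — 5 values for 5 variables — and 2 appears only in a6's list, so a6 = 2.
No further eliminations apply; a3 can still be any of 3, 4, 6.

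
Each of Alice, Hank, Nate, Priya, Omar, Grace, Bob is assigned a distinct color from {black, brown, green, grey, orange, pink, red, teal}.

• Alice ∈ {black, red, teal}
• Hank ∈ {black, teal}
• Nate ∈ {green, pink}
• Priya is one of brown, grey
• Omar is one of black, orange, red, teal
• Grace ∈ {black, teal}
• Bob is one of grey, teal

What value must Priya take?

Hank and Grace between them cover only {black, teal} — a naked pair. Remove those values from Alice, Omar, Bob.
Alice's domain is down to {red}, so Alice = red. So Omar can't be red.
That leaves Omar = orange.
That leaves Bob = grey. So Priya can't be grey.
So Priya = brown.

brown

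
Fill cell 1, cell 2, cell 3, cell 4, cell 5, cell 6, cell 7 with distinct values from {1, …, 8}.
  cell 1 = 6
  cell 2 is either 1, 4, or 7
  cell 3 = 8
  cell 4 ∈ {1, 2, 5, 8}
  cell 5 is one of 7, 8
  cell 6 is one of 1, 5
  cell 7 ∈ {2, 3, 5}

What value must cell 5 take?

cell 1's domain is down to {6}, so cell 1 = 6.
cell 3 has just one choice, so cell 3 = 8. So cell 4, cell 5 can't be 8.
So cell 5 = 7.

7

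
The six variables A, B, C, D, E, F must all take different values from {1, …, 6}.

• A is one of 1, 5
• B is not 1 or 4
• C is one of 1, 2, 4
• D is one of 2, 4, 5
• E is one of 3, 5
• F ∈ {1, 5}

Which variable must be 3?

Among the 6 variables, 6 fits only B (and all 6 values in {1, 2, 3, 4, 5, 6} must be used), so B = 6.
The 5 still-open variables together cover exactly {1, 2, 3, 4, 5} — 5 values for 5 variables — and 3 appears only in E's list, so E = 3.

E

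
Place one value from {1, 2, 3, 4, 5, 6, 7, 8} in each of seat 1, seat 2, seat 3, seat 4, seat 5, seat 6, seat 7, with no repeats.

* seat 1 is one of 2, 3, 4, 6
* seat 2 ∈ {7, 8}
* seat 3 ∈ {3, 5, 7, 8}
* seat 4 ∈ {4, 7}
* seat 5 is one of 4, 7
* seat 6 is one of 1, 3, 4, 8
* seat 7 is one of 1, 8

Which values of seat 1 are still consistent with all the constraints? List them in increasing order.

2, 6

seat 4 and seat 5 between them cover only {4, 7} — a naked pair. Remove those values from seat 1, seat 2, seat 3, seat 6.
seat 2's domain is down to {8}, so seat 2 = 8. Eliminate 8 elsewhere: seat 3, seat 6, seat 7.
seat 7 must be 1 (only option left). Remove 1 from seat 6.
seat 6's domain is down to {3}, so seat 6 = 3. Strike 3 from seat 1, seat 3.
seat 3's domain is down to {5}, so seat 3 = 5.
No further eliminations apply; seat 1 can still be any of 2, 6.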